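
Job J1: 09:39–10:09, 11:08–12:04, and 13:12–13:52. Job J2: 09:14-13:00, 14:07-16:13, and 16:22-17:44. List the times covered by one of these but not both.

A but not B: 13:12–13:52.
B but not A: 09:14–09:39, 10:09–11:08, 12:04–13:00, 14:07–16:13, 16:22–17:44.
Combining gives A △ B.

09:14–09:39, 10:09–11:08, 12:04–13:00, 13:12–13:52, 14:07–16:13, 16:22–17:44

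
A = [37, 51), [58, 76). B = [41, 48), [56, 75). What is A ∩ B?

[41, 48) ∪ [58, 75)

[37, 51) overlaps B on [41, 48).
[58, 76) overlaps B on [58, 75).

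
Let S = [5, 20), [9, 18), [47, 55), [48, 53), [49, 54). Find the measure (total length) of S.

23

Merged: [5, 20), [47, 55).
Lengths: 15 + 8 = 23.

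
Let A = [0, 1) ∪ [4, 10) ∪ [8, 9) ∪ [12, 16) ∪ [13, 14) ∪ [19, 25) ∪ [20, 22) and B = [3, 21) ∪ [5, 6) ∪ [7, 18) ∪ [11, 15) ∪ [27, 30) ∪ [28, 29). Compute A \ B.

[0, 1) ∪ [21, 25)

Merge the first list: [0, 1), [4, 10), [12, 16), [19, 25).
Merge the second list: [3, 21), [27, 30).
[0, 1) is untouched.
[4, 10) lies entirely inside B → drops out.
[12, 16) lies entirely inside B → drops out.
[19, 25) with B removed leaves [21, 25).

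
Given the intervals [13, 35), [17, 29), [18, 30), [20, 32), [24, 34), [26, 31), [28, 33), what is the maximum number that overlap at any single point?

Sweep endpoints in order; track running count of active intervals.
Peak of 7 reached at 28.

7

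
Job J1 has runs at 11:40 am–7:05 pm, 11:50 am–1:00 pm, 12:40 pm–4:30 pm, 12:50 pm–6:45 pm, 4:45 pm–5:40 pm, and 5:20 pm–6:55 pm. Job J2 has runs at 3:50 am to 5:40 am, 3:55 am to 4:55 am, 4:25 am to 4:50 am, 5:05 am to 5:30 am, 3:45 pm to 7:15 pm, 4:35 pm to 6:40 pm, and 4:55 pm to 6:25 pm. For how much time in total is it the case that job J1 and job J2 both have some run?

3 h 20 min

Merge the first list: 11:40 am–7:05 pm.
Merge the second list: 3:50 am–5:40 am, 3:45 pm–7:15 pm.
A ∩ B = 3:45 pm–7:05 pm.
Total: 3 h 20 min.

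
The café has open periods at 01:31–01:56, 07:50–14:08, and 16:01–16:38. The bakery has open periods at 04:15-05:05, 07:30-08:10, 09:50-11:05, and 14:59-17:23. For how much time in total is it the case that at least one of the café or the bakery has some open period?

A ∪ B = 01:31–01:56, 04:15–05:05, 07:30–14:08, 14:59–17:23.
Total: 25 min + 50 min + 6 h 38 min + 2 h 24 min = 10 h 17 min.

10 h 17 min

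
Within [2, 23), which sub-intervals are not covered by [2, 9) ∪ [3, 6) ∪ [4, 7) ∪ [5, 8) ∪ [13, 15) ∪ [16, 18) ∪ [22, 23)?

[9, 13) ∪ [15, 16) ∪ [18, 22)

Covered (merged): [2, 9), [13, 15), [16, 18), [22, 23).
Gaps within [2, 23): [9, 13), [15, 16), [18, 22).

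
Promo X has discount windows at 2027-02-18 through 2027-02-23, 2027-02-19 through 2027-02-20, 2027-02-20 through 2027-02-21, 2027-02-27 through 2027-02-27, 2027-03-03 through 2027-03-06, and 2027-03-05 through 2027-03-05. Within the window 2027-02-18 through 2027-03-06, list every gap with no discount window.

Covered (merged): 2027-02-18 through 2027-02-23, 2027-02-27 through 2027-02-27, 2027-03-03 through 2027-03-06.
Uncovered inside 2027-02-18 through 2027-03-06: 2027-02-24 through 2027-02-26, 2027-02-28 through 2027-03-02.

2027-02-24 through 2027-02-26, 2027-02-28 through 2027-03-02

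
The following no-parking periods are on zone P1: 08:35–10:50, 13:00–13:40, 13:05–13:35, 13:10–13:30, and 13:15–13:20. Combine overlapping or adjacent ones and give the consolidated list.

13:00–13:40 is disjoint → start new block.
13:05–13:35 overlaps/touches 13:00–13:40 → extend to 13:00–13:40.
13:10–13:30 overlaps/touches 13:00–13:40 → extend to 13:00–13:40.
13:15–13:20 overlaps/touches 13:00–13:40 → extend to 13:00–13:40.

08:35–10:50, 13:00–13:40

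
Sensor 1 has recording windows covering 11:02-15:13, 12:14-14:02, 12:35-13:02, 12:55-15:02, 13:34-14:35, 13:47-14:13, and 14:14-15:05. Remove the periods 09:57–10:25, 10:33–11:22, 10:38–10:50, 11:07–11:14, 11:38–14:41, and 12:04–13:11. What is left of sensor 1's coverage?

First set merges to 11:02–15:13.
Second set merges to 09:57–10:25, 10:33–11:22, 11:38–14:41.
11:02–15:13 \ B = 11:22–11:38, 14:41–15:13.

11:22–11:38, 14:41–15:13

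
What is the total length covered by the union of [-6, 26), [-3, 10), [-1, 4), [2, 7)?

32

Merged: [-6, 26).
Length: 32.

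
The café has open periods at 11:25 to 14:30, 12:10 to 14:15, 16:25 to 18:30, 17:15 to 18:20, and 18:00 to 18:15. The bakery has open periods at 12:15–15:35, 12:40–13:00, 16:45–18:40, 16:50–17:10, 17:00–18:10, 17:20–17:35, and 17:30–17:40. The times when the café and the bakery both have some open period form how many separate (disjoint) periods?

2

Merge the first list: 11:25–14:30, 16:25–18:30.
Merge the second list: 12:15–15:35, 16:45–18:40.
A ∩ B = 12:15–14:30, 16:45–18:30.
That is 2 disjoint pieces.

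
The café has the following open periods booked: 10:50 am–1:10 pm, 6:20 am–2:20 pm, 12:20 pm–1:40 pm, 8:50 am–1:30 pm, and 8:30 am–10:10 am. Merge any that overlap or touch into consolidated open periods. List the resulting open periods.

6:20 am–2:20 pm

Sort by start: 6:20 am–2:20 pm, 8:30 am–10:10 am, 8:50 am–1:30 pm, 10:50 am–1:10 pm, 12:20 pm–1:40 pm.
8:30 am–10:10 am overlaps/touches 6:20 am–2:20 pm → extend to 6:20 am–2:20 pm.
8:50 am–1:30 pm overlaps/touches 6:20 am–2:20 pm → extend to 6:20 am–2:20 pm.
10:50 am–1:10 pm overlaps/touches 6:20 am–2:20 pm → extend to 6:20 am–2:20 pm.
12:20 pm–1:40 pm overlaps/touches 6:20 am–2:20 pm → extend to 6:20 am–2:20 pm.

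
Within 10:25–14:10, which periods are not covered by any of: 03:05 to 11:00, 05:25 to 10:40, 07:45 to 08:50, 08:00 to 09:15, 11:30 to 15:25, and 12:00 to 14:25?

The merged coverage is 03:05–11:00, 11:30–15:25.
Gaps within 10:25–14:10: 11:00–11:30.

11:00–11:30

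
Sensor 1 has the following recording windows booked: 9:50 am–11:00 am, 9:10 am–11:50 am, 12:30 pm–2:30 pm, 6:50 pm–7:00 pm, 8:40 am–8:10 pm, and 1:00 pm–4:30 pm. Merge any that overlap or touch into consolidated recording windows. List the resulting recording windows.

8:40 am-8:10 pm

Sort by start: 8:40 am-8:10 pm, 9:10 am-11:50 am, 9:50 am-11:00 am, 12:30 pm-2:30 pm, 1:00 pm-4:30 pm, 6:50 pm-7:00 pm.
9:10 am-11:50 am overlaps/touches 8:40 am-8:10 pm → extend to 8:40 am-8:10 pm.
9:50 am-11:00 am overlaps/touches 8:40 am-8:10 pm → extend to 8:40 am-8:10 pm.
12:30 pm-2:30 pm overlaps/touches 8:40 am-8:10 pm → extend to 8:40 am-8:10 pm.
1:00 pm-4:30 pm overlaps/touches 8:40 am-8:10 pm → extend to 8:40 am-8:10 pm.
6:50 pm-7:00 pm overlaps/touches 8:40 am-8:10 pm → extend to 8:40 am-8:10 pm.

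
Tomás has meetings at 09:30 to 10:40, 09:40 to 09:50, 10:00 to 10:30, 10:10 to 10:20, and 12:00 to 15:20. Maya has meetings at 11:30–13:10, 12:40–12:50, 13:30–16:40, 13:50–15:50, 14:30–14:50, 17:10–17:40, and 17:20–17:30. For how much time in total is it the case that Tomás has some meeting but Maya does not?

First set merges to 09:30–10:40, 12:00–15:20.
Second set merges to 11:30–13:10, 13:30–16:40, 17:10–17:40.
A \ B = 09:30–10:40, 13:10–13:30.
Total: 1 h 10 min + 20 min = 1 h 30 min.

1 h 30 min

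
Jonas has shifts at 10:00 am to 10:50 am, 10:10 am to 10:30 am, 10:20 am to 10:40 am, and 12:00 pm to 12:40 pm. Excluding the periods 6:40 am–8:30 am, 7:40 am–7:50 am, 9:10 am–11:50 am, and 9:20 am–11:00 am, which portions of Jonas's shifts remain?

Merge the first list: 10:00 am-10:50 am, 12:00 pm-12:40 pm.
Merge the second list: 6:40 am-8:30 am, 9:10 am-11:50 am.
10:00 am-10:50 am: entirely removed.
12:00 pm-12:40 pm: nothing removed.

12:00 pm-12:40 pm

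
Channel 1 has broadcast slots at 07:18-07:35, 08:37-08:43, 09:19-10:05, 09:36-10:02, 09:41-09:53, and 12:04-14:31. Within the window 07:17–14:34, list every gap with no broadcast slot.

07:17-07:18, 07:35-08:37, 08:43-09:19, 10:05-12:04, 14:31-14:34

The merged coverage is 07:18-07:35, 08:37-08:43, 09:19-10:05, 12:04-14:31.
Gaps within 07:17-14:34: 07:17-07:18, 07:35-08:37, 08:43-09:19, 10:05-12:04, 14:31-14:34.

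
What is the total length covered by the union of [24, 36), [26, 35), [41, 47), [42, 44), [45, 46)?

18

Merged: [24, 36), [41, 47).
Lengths: 12 + 6 = 18.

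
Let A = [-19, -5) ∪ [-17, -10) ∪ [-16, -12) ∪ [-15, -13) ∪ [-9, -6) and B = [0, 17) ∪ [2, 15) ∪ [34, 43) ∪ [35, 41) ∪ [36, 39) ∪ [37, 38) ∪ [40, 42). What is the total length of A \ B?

First set merges to [-19, -5).
Second set merges to [0, 17), [34, 43).
A \ B = [-19, -5).
Total: 14.

14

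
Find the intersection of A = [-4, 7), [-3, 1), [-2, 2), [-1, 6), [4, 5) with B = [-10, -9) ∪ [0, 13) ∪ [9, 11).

First set merges to [-4, 7).
Second set merges to [-10, -9), [0, 13).
[-4, 7) meets the second set on [0, 7).

[0, 7)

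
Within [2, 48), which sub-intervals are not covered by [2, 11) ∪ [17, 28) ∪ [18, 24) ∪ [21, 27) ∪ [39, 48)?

The merged coverage is [2, 11), [17, 28), [39, 48).
Uncovered inside [2, 48): [11, 17), [28, 39).

[11, 17) ∪ [28, 39)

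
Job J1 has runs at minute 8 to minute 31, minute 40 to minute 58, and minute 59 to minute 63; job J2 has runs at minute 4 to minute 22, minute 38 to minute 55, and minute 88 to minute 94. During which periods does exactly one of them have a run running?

minute 4 to minute 8, minute 22 to minute 31, minute 38 to minute 40, minute 55 to minute 58, minute 59 to minute 63, minute 88 to minute 94

Only in the first: minute 22 to minute 31, minute 55 to minute 58, minute 59 to minute 63.
Only in the second: minute 4 to minute 8, minute 38 to minute 40, minute 88 to minute 94.
Together these are the periods covered by exactly one.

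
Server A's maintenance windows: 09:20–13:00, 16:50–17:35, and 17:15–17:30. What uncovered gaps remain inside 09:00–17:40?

09:00–09:20, 13:00–16:50, 17:35–17:40

The merged coverage is 09:20–13:00, 16:50–17:35.
Gaps within 09:00–17:40: 09:00–09:20, 13:00–16:50, 17:35–17:40.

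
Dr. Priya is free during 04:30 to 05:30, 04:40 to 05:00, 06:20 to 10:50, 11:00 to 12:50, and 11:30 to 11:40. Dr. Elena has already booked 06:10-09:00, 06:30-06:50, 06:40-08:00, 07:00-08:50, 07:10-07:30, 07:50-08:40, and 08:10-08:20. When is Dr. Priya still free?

04:30–05:30, 09:00–10:50, 11:00–12:50

First set merges to 04:30–05:30, 06:20–10:50, 11:00–12:50.
Second set merges to 06:10–09:00.
04:30–05:30: no B overlap → unchanged.
06:20–10:50 minus B → 09:00–10:50.
11:00–12:50: no B overlap → unchanged.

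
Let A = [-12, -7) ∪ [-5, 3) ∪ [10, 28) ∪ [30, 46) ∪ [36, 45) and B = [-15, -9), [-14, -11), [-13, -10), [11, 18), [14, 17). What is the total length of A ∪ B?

A, merged: [-12, -7), [-5, 3), [10, 28), [30, 46).
B, merged: [-15, -9), [11, 18).
A ∪ B = [-15, -7), [-5, 3), [10, 28), [30, 46).
Total: 8 + 8 + 18 + 16 = 50.

50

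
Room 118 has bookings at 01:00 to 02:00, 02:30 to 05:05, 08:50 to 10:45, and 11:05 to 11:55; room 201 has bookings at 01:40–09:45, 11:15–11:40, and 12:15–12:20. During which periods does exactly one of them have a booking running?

01:00-01:40, 02:00-02:30, 05:05-08:50, 09:45-10:45, 11:05-11:15, 11:40-11:55, 12:15-12:20

A \ B = 01:00-01:40, 09:45-10:45, 11:05-11:15, 11:40-11:55.
B \ A = 02:00-02:30, 05:05-08:50, 12:15-12:20.
Union of the two gives the symmetric difference.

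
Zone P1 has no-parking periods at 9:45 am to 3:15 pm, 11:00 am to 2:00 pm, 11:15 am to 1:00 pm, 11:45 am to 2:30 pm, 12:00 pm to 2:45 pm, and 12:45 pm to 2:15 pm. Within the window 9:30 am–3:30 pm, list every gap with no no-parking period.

9:30 am–9:45 am, 3:15 pm–3:30 pm

Covered (merged): 9:45 am–3:15 pm.
Uncovered inside 9:30 am–3:30 pm: 9:30 am–9:45 am, 3:15 pm–3:30 pm.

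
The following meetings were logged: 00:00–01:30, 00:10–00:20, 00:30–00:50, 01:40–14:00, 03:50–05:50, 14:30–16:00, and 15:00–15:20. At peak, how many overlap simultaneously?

Sweep endpoints in order; track running count of active intervals.
Peak of 2 reached at 00:10.

2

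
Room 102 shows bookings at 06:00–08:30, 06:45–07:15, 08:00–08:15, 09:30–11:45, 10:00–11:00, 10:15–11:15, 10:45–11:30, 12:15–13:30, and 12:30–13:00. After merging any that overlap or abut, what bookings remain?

06:00–08:30, 09:30–11:45, 12:15–13:30

06:45–07:15 overlaps/touches 06:00–08:30 → extend to 06:00–08:30.
08:00–08:15 overlaps/touches 06:00–08:30 → extend to 06:00–08:30.
09:30–11:45 is disjoint → start new block.
10:00–11:00 overlaps/touches 09:30–11:45 → extend to 09:30–11:45.
10:15–11:15 overlaps/touches 09:30–11:45 → extend to 09:30–11:45.
10:45–11:30 overlaps/touches 09:30–11:45 → extend to 09:30–11:45.
12:15–13:30 is disjoint → start new block.
12:30–13:00 overlaps/touches 12:15–13:30 → extend to 12:15–13:30.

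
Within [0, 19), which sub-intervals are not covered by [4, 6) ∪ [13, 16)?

[0, 4) ∪ [6, 13) ∪ [16, 19)

Covered (merged): [4, 6), [13, 16).
Gaps within [0, 19): [0, 4), [6, 13), [16, 19).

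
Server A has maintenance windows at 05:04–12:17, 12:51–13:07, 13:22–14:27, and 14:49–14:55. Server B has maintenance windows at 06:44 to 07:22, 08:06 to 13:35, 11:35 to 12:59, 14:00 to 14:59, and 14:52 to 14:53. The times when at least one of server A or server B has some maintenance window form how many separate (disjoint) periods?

Second set merges to 06:44–07:22, 08:06–13:35, 14:00–14:59.
A ∪ B = 05:04–14:59.
That is 1 disjoint piece.

1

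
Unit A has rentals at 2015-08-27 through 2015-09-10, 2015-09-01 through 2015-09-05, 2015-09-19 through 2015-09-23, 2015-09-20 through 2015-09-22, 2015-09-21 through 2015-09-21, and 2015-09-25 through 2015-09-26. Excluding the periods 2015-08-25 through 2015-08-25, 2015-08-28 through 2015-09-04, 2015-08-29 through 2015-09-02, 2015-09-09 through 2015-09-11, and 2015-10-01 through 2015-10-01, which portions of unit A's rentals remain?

First set merges to 2015-08-27 through 2015-09-10, 2015-09-19 through 2015-09-23, 2015-09-25 through 2015-09-26.
Second set merges to 2015-08-25 through 2015-08-25, 2015-08-28 through 2015-09-04, 2015-09-09 through 2015-09-11, 2015-10-01 through 2015-10-01.
2015-08-27 through 2015-09-10 minus B → 2015-08-27 through 2015-08-27, 2015-09-05 through 2015-09-08.
2015-09-19 through 2015-09-23: no B overlap → unchanged.
2015-09-25 through 2015-09-26: no B overlap → unchanged.

2015-08-27 through 2015-08-27, 2015-09-05 through 2015-09-08, 2015-09-19 through 2015-09-23, 2015-09-25 through 2015-09-26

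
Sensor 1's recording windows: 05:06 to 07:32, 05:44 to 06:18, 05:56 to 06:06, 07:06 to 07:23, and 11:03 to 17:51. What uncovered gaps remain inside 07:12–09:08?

Covered (merged): 05:06–07:32, 11:03–17:51.
Complement within 07:12–09:08: 07:32–09:08.

07:32–09:08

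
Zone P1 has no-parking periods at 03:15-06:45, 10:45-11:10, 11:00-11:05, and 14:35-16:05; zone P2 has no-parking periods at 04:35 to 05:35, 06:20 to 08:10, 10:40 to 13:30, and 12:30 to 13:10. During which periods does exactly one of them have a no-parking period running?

03:15-04:35, 05:35-06:20, 06:45-08:10, 10:40-10:45, 11:10-13:30, 14:35-16:05

Merge the first list: 03:15-06:45, 10:45-11:10, 14:35-16:05.
Merge the second list: 04:35-05:35, 06:20-08:10, 10:40-13:30.
A but not B: 03:15-04:35, 05:35-06:20, 14:35-16:05.
B but not A: 06:45-08:10, 10:40-10:45, 11:10-13:30.
Combining gives A △ B.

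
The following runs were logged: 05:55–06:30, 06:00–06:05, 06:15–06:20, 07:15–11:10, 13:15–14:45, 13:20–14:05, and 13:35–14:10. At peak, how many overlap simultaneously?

Walk the sorted start/end points keeping a running depth.
The depth first hits 3 at 13:35.

3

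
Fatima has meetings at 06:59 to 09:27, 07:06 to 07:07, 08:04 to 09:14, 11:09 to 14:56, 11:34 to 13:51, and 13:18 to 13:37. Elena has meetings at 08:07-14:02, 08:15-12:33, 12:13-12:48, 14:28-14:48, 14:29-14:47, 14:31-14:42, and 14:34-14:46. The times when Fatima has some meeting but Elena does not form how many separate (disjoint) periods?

3

Merge the first list: 06:59–09:27, 11:09–14:56.
Merge the second list: 08:07–14:02, 14:28–14:48.
A \ B = 06:59–08:07, 14:02–14:28, 14:48–14:56.
That is 3 disjoint pieces.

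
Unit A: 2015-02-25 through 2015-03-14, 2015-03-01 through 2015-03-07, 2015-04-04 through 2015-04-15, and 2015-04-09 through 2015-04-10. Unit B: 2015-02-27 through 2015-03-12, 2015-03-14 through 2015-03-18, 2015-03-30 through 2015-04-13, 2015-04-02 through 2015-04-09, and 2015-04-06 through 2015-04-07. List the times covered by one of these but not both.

2015-02-25 through 2015-02-26, 2015-03-13 through 2015-03-13, 2015-03-15 through 2015-03-18, 2015-03-30 through 2015-04-03, 2015-04-14 through 2015-04-15

Merge the first list: 2015-02-25 through 2015-03-14, 2015-04-04 through 2015-04-15.
Merge the second list: 2015-02-27 through 2015-03-12, 2015-03-14 through 2015-03-18, 2015-03-30 through 2015-04-13.
A \ B = 2015-02-25 through 2015-02-26, 2015-03-13 through 2015-03-13, 2015-04-14 through 2015-04-15.
B \ A = 2015-03-15 through 2015-03-18, 2015-03-30 through 2015-04-03.
Union of the two gives the symmetric difference.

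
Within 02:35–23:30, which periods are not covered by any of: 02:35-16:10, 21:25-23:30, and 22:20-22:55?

Covered (merged): 02:35–16:10, 21:25–23:30.
Gaps within 02:35–23:30: 16:10–21:25.

16:10–21:25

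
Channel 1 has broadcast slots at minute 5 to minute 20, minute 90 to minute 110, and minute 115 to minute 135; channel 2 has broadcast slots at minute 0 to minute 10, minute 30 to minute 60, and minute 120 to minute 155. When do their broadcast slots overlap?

minute 5 to minute 10, minute 120 to minute 135

minute 5 to minute 20 meets the second set on minute 5 to minute 10.
minute 90 to minute 110: no overlap with the second set.
minute 115 to minute 135 meets the second set on minute 120 to minute 135.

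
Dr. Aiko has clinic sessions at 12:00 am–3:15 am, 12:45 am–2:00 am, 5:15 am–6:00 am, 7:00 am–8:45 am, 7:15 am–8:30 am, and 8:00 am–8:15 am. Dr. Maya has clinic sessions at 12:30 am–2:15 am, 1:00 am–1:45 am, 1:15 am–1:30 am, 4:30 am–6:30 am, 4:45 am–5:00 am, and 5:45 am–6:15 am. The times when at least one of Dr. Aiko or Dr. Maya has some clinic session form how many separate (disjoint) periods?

3

A, merged: 12:00 am–3:15 am, 5:15 am–6:00 am, 7:00 am–8:45 am.
B, merged: 12:30 am–2:15 am, 4:30 am–6:30 am.
A ∪ B = 12:00 am–3:15 am, 4:30 am–6:30 am, 7:00 am–8:45 am.
That is 3 disjoint pieces.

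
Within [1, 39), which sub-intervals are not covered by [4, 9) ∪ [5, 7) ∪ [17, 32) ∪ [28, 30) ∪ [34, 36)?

After merging, the occupied span is [4, 9), [17, 32), [34, 36).
Complement within [1, 39): [1, 4), [9, 17), [32, 34), [36, 39).

[1, 4) ∪ [9, 17) ∪ [32, 34) ∪ [36, 39)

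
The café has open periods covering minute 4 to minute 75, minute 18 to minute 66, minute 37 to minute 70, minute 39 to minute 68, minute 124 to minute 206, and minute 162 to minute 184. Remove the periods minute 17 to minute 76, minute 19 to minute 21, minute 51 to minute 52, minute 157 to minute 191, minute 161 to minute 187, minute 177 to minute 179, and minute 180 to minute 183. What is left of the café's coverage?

minute 4 to minute 17, minute 124 to minute 157, minute 191 to minute 206

A, merged: minute 4 to minute 75, minute 124 to minute 206.
B, merged: minute 17 to minute 76, minute 157 to minute 191.
minute 4 to minute 75 with B removed leaves minute 4 to minute 17.
minute 124 to minute 206 with B removed leaves minute 124 to minute 157, minute 191 to minute 206.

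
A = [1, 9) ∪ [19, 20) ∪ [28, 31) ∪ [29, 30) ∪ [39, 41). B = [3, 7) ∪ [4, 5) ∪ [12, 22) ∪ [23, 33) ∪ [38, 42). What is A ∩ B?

[3, 7) ∪ [19, 20) ∪ [28, 31) ∪ [39, 41)

First set merges to [1, 9), [19, 20), [28, 31), [39, 41).
Second set merges to [3, 7), [12, 22), [23, 33), [38, 42).
[1, 9) overlaps B on [3, 7).
[19, 20) overlaps B on [19, 20).
[28, 31) overlaps B on [28, 31).
[39, 41) overlaps B on [39, 41).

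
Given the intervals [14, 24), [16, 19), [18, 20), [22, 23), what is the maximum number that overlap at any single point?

At 18, 3 of the intervals are simultaneously active.
No point has more.

3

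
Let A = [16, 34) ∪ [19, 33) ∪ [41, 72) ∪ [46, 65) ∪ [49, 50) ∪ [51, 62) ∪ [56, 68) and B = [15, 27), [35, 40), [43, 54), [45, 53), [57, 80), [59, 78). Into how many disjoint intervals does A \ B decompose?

3

First set merges to [16, 34), [41, 72).
Second set merges to [15, 27), [35, 40), [43, 54), [57, 80).
A \ B = [27, 34), [41, 43), [54, 57).
That is 3 disjoint pieces.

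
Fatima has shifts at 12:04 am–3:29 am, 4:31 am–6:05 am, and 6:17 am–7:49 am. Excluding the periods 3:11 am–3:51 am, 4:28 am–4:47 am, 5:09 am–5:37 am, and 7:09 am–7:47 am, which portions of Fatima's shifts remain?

12:04 am-3:29 am with B removed leaves 12:04 am-3:11 am.
4:31 am-6:05 am with B removed leaves 4:47 am-5:09 am, 5:37 am-6:05 am.
6:17 am-7:49 am with B removed leaves 6:17 am-7:09 am, 7:47 am-7:49 am.

12:04 am-3:11 am, 4:47 am-5:09 am, 5:37 am-6:05 am, 6:17 am-7:09 am, 7:47 am-7:49 am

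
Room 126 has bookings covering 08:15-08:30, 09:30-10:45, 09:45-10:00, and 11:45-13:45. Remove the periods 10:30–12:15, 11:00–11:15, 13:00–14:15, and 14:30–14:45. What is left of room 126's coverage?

08:15-08:30, 09:30-10:30, 12:15-13:00

First set merges to 08:15-08:30, 09:30-10:45, 11:45-13:45.
Second set merges to 10:30-12:15, 13:00-14:15, 14:30-14:45.
08:15-08:30: no B overlap → unchanged.
09:30-10:45 minus B → 09:30-10:30.
11:45-13:45 minus B → 12:15-13:00.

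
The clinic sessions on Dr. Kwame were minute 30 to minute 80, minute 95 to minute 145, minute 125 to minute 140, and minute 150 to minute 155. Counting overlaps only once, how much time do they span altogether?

Merged: minute 30 to minute 80, minute 95 to minute 145, minute 150 to minute 155.
Lengths: 50 minutes + 50 minutes + 5 minutes = 105 minutes.

105 minutes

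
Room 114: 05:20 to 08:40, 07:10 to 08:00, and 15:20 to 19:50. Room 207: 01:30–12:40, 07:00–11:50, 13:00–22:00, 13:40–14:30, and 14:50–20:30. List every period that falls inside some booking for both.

05:20–08:40, 15:20–19:50

First set merges to 05:20–08:40, 15:20–19:50.
Second set merges to 01:30–12:40, 13:00–22:00.
05:20–08:40 overlaps B on 05:20–08:40.
15:20–19:50 overlaps B on 15:20–19:50.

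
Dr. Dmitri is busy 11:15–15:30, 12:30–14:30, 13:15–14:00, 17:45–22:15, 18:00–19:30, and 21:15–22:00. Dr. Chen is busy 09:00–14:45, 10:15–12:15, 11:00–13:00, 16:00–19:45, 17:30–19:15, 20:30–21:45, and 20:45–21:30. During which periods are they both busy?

11:15–14:45, 17:45–19:45, 20:30–21:45

First set merges to 11:15–15:30, 17:45–22:15.
Second set merges to 09:00–14:45, 16:00–19:45, 20:30–21:45.
11:15–15:30 meets the second set on 11:15–14:45.
17:45–22:15 meets the second set on 17:45–19:45, 20:30–21:45.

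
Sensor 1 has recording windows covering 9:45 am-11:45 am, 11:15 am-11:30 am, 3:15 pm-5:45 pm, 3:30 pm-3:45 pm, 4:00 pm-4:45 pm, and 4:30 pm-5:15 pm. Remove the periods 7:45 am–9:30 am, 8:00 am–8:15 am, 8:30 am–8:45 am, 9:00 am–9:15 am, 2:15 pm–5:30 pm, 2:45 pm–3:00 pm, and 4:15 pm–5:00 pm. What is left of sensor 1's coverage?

9:45 am–11:45 am, 5:30 pm–5:45 pm

Merge the first list: 9:45 am–11:45 am, 3:15 pm–5:45 pm.
Merge the second list: 7:45 am–9:30 am, 2:15 pm–5:30 pm.
9:45 am–11:45 am: no B overlap → unchanged.
3:15 pm–5:45 pm minus B → 5:30 pm–5:45 pm.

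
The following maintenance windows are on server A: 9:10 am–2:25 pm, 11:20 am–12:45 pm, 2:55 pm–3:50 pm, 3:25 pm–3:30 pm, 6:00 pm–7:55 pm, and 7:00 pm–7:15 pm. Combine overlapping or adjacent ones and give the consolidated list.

9:10 am–2:25 pm, 2:55 pm–3:50 pm, 6:00 pm–7:55 pm

11:20 am–12:45 pm overlaps/touches 9:10 am–2:25 pm → extend to 9:10 am–2:25 pm.
2:55 pm–3:50 pm is disjoint → start new block.
3:25 pm–3:30 pm overlaps/touches 2:55 pm–3:50 pm → extend to 2:55 pm–3:50 pm.
6:00 pm–7:55 pm is disjoint → start new block.
7:00 pm–7:15 pm overlaps/touches 6:00 pm–7:55 pm → extend to 6:00 pm–7:55 pm.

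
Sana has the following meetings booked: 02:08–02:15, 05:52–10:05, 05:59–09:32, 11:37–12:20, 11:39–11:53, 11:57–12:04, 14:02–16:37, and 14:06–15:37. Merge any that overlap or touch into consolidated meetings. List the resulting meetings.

05:52–10:05 is disjoint → start new block.
05:59–09:32 overlaps/touches 05:52–10:05 → extend to 05:52–10:05.
11:37–12:20 is disjoint → start new block.
11:39–11:53 overlaps/touches 11:37–12:20 → extend to 11:37–12:20.
11:57–12:04 overlaps/touches 11:37–12:20 → extend to 11:37–12:20.
14:02–16:37 is disjoint → start new block.
14:06–15:37 overlaps/touches 14:02–16:37 → extend to 14:02–16:37.

02:08–02:15, 05:52–10:05, 11:37–12:20, 14:02–16:37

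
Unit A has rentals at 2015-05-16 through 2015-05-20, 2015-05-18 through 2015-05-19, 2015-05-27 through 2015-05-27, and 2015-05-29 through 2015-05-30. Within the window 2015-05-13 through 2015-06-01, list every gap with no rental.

After merging, the occupied span is 2015-05-16 through 2015-05-20, 2015-05-27 through 2015-05-27, 2015-05-29 through 2015-05-30.
Uncovered inside 2015-05-13 through 2015-06-01: 2015-05-13 through 2015-05-15, 2015-05-21 through 2015-05-26, 2015-05-28 through 2015-05-28, 2015-05-31 through 2015-06-01.

2015-05-13 through 2015-05-15, 2015-05-21 through 2015-05-26, 2015-05-28 through 2015-05-28, 2015-05-31 through 2015-06-01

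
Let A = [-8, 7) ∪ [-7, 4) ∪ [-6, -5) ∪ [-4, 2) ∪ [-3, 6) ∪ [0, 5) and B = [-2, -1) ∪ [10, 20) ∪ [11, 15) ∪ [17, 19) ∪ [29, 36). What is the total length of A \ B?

A, merged: [-8, 7).
B, merged: [-2, -1), [10, 20), [29, 36).
A \ B = [-8, -2), [-1, 7).
Total: 6 + 8 = 14.

14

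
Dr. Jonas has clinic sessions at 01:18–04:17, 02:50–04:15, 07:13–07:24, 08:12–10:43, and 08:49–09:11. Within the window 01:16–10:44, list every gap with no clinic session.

01:16-01:18, 04:17-07:13, 07:24-08:12, 10:43-10:44

Covered (merged): 01:18-04:17, 07:13-07:24, 08:12-10:43.
Gaps within 01:16-10:44: 01:16-01:18, 04:17-07:13, 07:24-08:12, 10:43-10:44.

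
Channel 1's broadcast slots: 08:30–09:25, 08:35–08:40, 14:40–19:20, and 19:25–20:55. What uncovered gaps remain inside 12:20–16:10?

The merged coverage is 08:30–09:25, 14:40–19:20, 19:25–20:55.
Gaps within 12:20–16:10: 12:20–14:40.

12:20–14:40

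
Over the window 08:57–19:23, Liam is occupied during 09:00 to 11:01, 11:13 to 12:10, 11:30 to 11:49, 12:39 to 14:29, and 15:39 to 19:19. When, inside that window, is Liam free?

08:57–09:00, 11:01–11:13, 12:10–12:39, 14:29–15:39, 19:19–19:23

Covered (merged): 09:00–11:01, 11:13–12:10, 12:39–14:29, 15:39–19:19.
Uncovered inside 08:57–19:23: 08:57–09:00, 11:01–11:13, 12:10–12:39, 14:29–15:39, 19:19–19:23.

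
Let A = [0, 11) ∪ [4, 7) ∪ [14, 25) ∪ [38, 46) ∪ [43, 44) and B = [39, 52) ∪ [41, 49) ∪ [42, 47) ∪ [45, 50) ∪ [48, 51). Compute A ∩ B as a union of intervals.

[39, 46)

A, merged: [0, 11), [14, 25), [38, 46).
B, merged: [39, 52).
[0, 11) meets no B interval.
[14, 25) meets no B interval.
[38, 46) ∩ B → [39, 46).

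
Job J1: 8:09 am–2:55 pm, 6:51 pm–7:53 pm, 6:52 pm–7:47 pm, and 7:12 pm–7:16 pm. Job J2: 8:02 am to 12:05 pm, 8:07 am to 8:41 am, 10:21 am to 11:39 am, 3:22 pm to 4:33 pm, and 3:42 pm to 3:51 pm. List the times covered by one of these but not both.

Merge the first list: 8:09 am-2:55 pm, 6:51 pm-7:53 pm.
Merge the second list: 8:02 am-12:05 pm, 3:22 pm-4:33 pm.
A but not B: 12:05 pm-2:55 pm, 6:51 pm-7:53 pm.
B but not A: 8:02 am-8:09 am, 3:22 pm-4:33 pm.
Combining gives A △ B.

8:02 am-8:09 am, 12:05 pm-2:55 pm, 3:22 pm-4:33 pm, 6:51 pm-7:53 pm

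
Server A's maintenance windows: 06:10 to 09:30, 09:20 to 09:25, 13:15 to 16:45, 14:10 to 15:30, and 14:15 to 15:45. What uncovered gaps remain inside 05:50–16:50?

Covered (merged): 06:10-09:30, 13:15-16:45.
Uncovered inside 05:50-16:50: 05:50-06:10, 09:30-13:15, 16:45-16:50.

05:50-06:10, 09:30-13:15, 16:45-16:50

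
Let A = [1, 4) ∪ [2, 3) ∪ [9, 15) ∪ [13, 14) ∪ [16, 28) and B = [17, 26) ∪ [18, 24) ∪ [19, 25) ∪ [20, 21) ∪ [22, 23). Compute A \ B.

[1, 4) ∪ [9, 15) ∪ [16, 17) ∪ [26, 28)

Merge the first list: [1, 4), [9, 15), [16, 28).
Merge the second list: [17, 26).
[1, 4) is untouched.
[9, 15) is untouched.
[16, 28) with B removed leaves [16, 17), [26, 28).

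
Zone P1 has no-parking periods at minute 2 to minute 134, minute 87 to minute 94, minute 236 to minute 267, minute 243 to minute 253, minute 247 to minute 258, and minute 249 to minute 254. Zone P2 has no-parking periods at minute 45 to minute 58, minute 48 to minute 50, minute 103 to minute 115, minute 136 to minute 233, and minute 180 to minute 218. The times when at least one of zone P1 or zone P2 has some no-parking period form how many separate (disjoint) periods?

3

Merge the first list: minute 2 to minute 134, minute 236 to minute 267.
Merge the second list: minute 45 to minute 58, minute 103 to minute 115, minute 136 to minute 233.
A ∪ B = minute 2 to minute 134, minute 136 to minute 233, minute 236 to minute 267.
That is 3 disjoint pieces.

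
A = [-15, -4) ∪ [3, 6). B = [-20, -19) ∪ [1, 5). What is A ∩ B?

[-15, -4): no overlap with the second set.
[3, 6) meets the second set on [3, 5).

[3, 5)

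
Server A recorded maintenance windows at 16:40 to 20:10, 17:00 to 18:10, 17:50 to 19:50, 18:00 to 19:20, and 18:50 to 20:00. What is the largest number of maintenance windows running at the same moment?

4

At 18:00, 4 of the intervals are simultaneously active.
No point has more.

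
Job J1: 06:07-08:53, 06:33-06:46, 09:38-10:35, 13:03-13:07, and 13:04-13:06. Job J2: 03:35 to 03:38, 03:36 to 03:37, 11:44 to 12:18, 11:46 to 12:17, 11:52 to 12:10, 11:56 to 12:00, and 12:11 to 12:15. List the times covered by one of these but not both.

03:35–03:38, 06:07–08:53, 09:38–10:35, 11:44–12:18, 13:03–13:07

Merge the first list: 06:07–08:53, 09:38–10:35, 13:03–13:07.
Merge the second list: 03:35–03:38, 11:44–12:18.
A but not B: 06:07–08:53, 09:38–10:35, 13:03–13:07.
B but not A: 03:35–03:38, 11:44–12:18.
Combining gives A △ B.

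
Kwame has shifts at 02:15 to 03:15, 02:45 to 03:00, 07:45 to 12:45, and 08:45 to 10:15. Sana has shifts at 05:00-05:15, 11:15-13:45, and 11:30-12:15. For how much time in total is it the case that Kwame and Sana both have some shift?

1 h 30 min

First set merges to 02:15–03:15, 07:45–12:45.
Second set merges to 05:00–05:15, 11:15–13:45.
A ∩ B = 11:15–12:45.
Total: 1 h 30 min.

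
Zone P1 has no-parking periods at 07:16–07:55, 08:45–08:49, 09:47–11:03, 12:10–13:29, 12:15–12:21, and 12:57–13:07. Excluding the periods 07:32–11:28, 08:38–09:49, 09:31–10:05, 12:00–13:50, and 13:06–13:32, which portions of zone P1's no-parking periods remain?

A, merged: 07:16-07:55, 08:45-08:49, 09:47-11:03, 12:10-13:29.
B, merged: 07:32-11:28, 12:00-13:50.
07:16-07:55 minus B → 07:16-07:32.
08:45-08:49: fully covered by B → removed.
09:47-11:03: fully covered by B → removed.
12:10-13:29: fully covered by B → removed.

07:16-07:32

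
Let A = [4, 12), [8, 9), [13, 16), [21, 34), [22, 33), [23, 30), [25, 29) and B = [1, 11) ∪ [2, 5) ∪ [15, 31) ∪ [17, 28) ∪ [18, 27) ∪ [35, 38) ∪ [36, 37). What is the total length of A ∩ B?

18

A, merged: [4, 12), [13, 16), [21, 34).
B, merged: [1, 11), [15, 31), [35, 38).
A ∩ B = [4, 11), [15, 16), [21, 31).
Total: 7 + 1 + 10 = 18.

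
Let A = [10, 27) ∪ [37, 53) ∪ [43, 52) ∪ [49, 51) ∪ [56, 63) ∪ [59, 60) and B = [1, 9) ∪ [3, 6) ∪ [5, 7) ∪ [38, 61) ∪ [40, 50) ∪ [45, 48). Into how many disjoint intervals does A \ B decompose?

3

A, merged: [10, 27), [37, 53), [56, 63).
B, merged: [1, 9), [38, 61).
A \ B = [10, 27), [37, 38), [61, 63).
That is 3 disjoint pieces.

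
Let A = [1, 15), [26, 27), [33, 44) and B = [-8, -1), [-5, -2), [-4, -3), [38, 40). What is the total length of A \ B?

24

Second set merges to [-8, -1), [38, 40).
A \ B = [1, 15), [26, 27), [33, 38), [40, 44).
Total: 14 + 1 + 5 + 4 = 24.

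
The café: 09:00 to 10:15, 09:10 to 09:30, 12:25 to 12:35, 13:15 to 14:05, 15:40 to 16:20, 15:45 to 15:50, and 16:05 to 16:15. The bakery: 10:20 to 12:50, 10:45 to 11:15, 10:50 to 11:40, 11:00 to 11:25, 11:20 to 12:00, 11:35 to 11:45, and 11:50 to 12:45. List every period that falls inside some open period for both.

12:25–12:35

First set merges to 09:00–10:15, 12:25–12:35, 13:15–14:05, 15:40–16:20.
Second set merges to 10:20–12:50.
09:00–10:15: no overlap with the second set.
12:25–12:35 meets the second set on 12:25–12:35.
13:15–14:05: no overlap with the second set.
15:40–16:20: no overlap with the second set.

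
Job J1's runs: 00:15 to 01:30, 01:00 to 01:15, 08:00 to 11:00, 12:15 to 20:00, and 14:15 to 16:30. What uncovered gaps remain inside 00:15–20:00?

Covered (merged): 00:15–01:30, 08:00–11:00, 12:15–20:00.
Complement within 00:15–20:00: 01:30–08:00, 11:00–12:15.

01:30–08:00, 11:00–12:15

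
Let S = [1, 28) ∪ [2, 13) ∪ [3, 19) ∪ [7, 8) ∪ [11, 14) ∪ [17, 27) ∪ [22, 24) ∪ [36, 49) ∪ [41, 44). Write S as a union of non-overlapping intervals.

[1, 28) ∪ [36, 49)

[2, 13) overlaps/touches [1, 28) → extend to [1, 28).
[3, 19) overlaps/touches [1, 28) → extend to [1, 28).
[7, 8) overlaps/touches [1, 28) → extend to [1, 28).
[11, 14) overlaps/touches [1, 28) → extend to [1, 28).
[17, 27) overlaps/touches [1, 28) → extend to [1, 28).
[22, 24) overlaps/touches [1, 28) → extend to [1, 28).
[36, 49) is disjoint → start new block.
[41, 44) overlaps/touches [36, 49) → extend to [36, 49).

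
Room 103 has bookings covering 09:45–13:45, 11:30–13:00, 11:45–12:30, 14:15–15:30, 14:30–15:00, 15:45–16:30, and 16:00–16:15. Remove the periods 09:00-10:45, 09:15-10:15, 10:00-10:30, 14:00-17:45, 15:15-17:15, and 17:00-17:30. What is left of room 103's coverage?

10:45–13:45

A, merged: 09:45–13:45, 14:15–15:30, 15:45–16:30.
B, merged: 09:00–10:45, 14:00–17:45.
09:45–13:45 with B removed leaves 10:45–13:45.
14:15–15:30 lies entirely inside B → drops out.
15:45–16:30 lies entirely inside B → drops out.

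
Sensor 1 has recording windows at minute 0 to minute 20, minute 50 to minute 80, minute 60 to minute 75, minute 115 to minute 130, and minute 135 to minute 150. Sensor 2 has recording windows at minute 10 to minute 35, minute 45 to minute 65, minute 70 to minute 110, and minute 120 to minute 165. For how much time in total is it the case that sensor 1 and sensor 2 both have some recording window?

60 minutes

First set merges to minute 0 to minute 20, minute 50 to minute 80, minute 115 to minute 130, minute 135 to minute 150.
A ∩ B = minute 10 to minute 20, minute 50 to minute 65, minute 70 to minute 80, minute 120 to minute 130, minute 135 to minute 150.
Total: 10 minutes + 15 minutes + 10 minutes + 10 minutes + 15 minutes = 60 minutes.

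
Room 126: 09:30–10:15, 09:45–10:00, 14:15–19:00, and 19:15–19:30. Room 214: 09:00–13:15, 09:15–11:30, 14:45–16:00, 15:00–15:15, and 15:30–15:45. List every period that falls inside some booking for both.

09:30–10:15, 14:45–16:00

Merge the first list: 09:30–10:15, 14:15–19:00, 19:15–19:30.
Merge the second list: 09:00–13:15, 14:45–16:00.
09:30–10:15 ∩ B → 09:30–10:15.
14:15–19:00 ∩ B → 14:45–16:00.
19:15–19:30 meets no B interval.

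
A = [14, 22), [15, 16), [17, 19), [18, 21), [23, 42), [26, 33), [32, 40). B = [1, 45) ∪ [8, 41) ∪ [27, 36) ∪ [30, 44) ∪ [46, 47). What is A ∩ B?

[14, 22) ∪ [23, 42)

First set merges to [14, 22), [23, 42).
Second set merges to [1, 45), [46, 47).
[14, 22) overlaps B on [14, 22).
[23, 42) overlaps B on [23, 42).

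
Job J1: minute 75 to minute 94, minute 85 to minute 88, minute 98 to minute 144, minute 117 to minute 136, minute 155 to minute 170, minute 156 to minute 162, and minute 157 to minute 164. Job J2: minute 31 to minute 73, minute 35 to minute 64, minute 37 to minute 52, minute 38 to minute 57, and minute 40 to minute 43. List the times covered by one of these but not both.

Merge the first list: minute 75 to minute 94, minute 98 to minute 144, minute 155 to minute 170.
Merge the second list: minute 31 to minute 73.
A \ B = minute 75 to minute 94, minute 98 to minute 144, minute 155 to minute 170.
B \ A = minute 31 to minute 73.
Union of the two gives the symmetric difference.

minute 31 to minute 73, minute 75 to minute 94, minute 98 to minute 144, minute 155 to minute 170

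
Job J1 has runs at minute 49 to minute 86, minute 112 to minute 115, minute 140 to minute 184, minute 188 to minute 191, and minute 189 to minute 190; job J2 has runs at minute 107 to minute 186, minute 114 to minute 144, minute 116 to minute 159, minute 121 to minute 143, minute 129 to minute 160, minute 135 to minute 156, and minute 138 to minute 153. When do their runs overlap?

minute 112 to minute 115, minute 140 to minute 184

Merge the first list: minute 49 to minute 86, minute 112 to minute 115, minute 140 to minute 184, minute 188 to minute 191.
Merge the second list: minute 107 to minute 186.
minute 49 to minute 86 meets no B interval.
minute 112 to minute 115 ∩ B → minute 112 to minute 115.
minute 140 to minute 184 ∩ B → minute 140 to minute 184.
minute 188 to minute 191 meets no B interval.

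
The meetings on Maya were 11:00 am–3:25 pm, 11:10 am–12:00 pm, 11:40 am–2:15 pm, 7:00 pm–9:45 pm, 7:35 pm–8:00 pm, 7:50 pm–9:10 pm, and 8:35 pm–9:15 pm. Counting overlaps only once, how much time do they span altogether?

Merged: 11:00 am–3:25 pm, 7:00 pm–9:45 pm.
Lengths: 4 h 25 min + 2 h 45 min = 7 h 10 min.

7 h 10 min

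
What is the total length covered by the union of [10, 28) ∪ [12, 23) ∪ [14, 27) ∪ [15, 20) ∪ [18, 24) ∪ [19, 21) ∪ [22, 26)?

18

Merged: [10, 28).
Length: 18.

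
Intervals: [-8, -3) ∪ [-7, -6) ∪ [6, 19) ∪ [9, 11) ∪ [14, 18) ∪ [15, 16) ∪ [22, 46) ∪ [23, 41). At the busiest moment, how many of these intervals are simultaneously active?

3

At 15, 3 of the intervals are simultaneously active.
No point has more.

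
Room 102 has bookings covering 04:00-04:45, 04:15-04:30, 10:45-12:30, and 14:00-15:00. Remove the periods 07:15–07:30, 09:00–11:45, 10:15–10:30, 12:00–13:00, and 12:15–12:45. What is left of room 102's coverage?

04:00–04:45, 11:45–12:00, 14:00–15:00

Merge the first list: 04:00–04:45, 10:45–12:30, 14:00–15:00.
Merge the second list: 07:15–07:30, 09:00–11:45, 12:00–13:00.
04:00–04:45 is untouched.
10:45–12:30 with B removed leaves 11:45–12:00.
14:00–15:00 is untouched.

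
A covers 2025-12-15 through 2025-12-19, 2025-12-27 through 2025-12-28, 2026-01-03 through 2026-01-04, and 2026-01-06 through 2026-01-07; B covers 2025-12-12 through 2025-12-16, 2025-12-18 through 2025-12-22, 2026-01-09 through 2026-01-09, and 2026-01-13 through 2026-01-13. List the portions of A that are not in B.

2025-12-15 through 2025-12-19 with B removed leaves 2025-12-17 through 2025-12-17.
2025-12-27 through 2025-12-28 is untouched.
2026-01-03 through 2026-01-04 is untouched.
2026-01-06 through 2026-01-07 is untouched.

2025-12-17 through 2025-12-17, 2025-12-27 through 2025-12-28, 2026-01-03 through 2026-01-04, 2026-01-06 through 2026-01-07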